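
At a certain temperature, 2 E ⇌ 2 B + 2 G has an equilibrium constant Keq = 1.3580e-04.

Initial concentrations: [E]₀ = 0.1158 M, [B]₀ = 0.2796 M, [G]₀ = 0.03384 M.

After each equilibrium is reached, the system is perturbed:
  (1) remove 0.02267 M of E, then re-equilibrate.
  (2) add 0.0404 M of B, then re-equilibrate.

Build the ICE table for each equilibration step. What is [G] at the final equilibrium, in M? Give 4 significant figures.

Q₀ = 0.006676 vs Keq = 1.3580e-04 ⇒ Q>K, reverse
Step 1:
                  E         B         G
  I          0.1158    0.2796   0.03384
  C         0.02724  -0.02724  -0.02724
  E           0.143    0.2524  0.006605
  solve Keq expr → x = -0.01362; check Q = 1.3580e-04
Then remove 0.02267 M of E.
Step 2:
                  E         B         G
  I          0.1204    0.2524  0.006605
  C       9.7974e-04 -9.7974e-04 -9.7974e-04
  E          0.1213    0.2514  0.005625
  solve Keq expr → x = -4.8987e-04; check Q = 1.3580e-04
Then add 0.0404 M of B.
Step 3:
                  E         B         G
  I          0.1213    0.2918  0.005625
  C       7.3706e-04 -7.3706e-04 -7.3706e-04
  E          0.1221     0.291  0.004888
  solve Keq expr → x = -3.6853e-04; check Q = 1.3580e-04

[G]_eq = 0.004888 M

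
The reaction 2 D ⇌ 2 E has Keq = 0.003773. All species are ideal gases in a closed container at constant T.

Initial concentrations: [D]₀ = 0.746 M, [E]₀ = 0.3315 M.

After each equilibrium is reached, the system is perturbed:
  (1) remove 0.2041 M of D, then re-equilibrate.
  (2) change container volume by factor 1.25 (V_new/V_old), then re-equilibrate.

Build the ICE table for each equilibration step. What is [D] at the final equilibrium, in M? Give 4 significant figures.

[D]_eq = 0.6583 M

Q₀ = 0.1975 vs Keq = 0.003773 ⇒ Q>K, reverse
Step 1:
                   D          E
  init         0.746     0.3315
  Δ           0.2691    -0.2691
  eq           1.015    0.06236
  solve Keq expr → x = -0.1346; check Q = 0.003773
Then remove 0.2041 M of D.
Step 2:
                   D          E
  init         0.811    0.06236
  Δ          0.01181   -0.01181
  eq          0.8229    0.05054
  solve Keq expr → x = -0.005906; check Q = 0.003773
Then change container volume by factor 1.25 (V_new/V_old).
Step 3:
                   D          E
  init        0.6583    0.04043
  Δ                0          0
  eq          0.6583    0.04043
  solve Keq expr → x = 0; check Q = 0.003773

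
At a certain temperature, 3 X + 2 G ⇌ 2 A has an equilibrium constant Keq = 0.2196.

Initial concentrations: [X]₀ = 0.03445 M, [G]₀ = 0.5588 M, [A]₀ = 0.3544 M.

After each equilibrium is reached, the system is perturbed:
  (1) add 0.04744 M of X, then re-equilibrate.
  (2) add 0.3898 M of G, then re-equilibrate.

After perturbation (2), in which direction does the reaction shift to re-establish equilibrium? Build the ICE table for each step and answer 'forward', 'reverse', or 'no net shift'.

Direction: forward

Q₀ = 9838 vs Keq = 0.2196 ⇒ Q>K, reverse
Step 1:
                    X           G           A
  Initial     0.03445      0.5588      0.3544
  Change       0.3796       0.253      -0.253
  Equil         0.414      0.8118      0.1014
  solve Keq expr → x = -0.1265; check Q = 0.2196
Then add 0.04744 M of X.
Step 2:
                    X           G           A
  Initial      0.4615      0.8118      0.1014
  Change     -0.01566    -0.01044     0.01044
  Equil        0.4458      0.8014      0.1118
  solve Keq expr → x = 0.005218; check Q = 0.2196
Then add 0.3898 M of G.
Step 3:
                    X           G           A
  Initial      0.4458       1.191      0.1118
  Change     -0.04207    -0.02805     0.02805
  Equil        0.4037       1.163      0.1398
  solve Keq expr → x = 0.01402; check Q = 0.2196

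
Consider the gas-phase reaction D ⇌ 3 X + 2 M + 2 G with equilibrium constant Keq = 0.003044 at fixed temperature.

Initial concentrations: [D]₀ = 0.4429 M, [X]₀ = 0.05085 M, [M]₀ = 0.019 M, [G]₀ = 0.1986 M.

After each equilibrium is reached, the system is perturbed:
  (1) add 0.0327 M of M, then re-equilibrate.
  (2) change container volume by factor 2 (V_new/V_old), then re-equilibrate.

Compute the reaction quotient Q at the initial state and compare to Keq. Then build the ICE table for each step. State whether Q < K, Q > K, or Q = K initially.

Q₀ = 4.2270e-09; Q < K (proceeds forward)

Q₀ = 4.2270e-09 vs Keq = 0.003044 ⇒ Q<K, forward
Step 1:
                  D         X         M         G
  I          0.4429   0.05085     0.019    0.1986
  C         -0.1219    0.3657    0.2438    0.2438
  E           0.321    0.4166    0.2628    0.4424
  solve Keq expr → x = 0.1219; check Q = 0.003044
Then add 0.0327 M of M.
Step 2:
                  D         X         M         G
  I           0.321    0.4166    0.2955    0.4424
  C        0.004887  -0.01466 -0.009774 -0.009774
  E          0.3259    0.4019    0.2857    0.4326
  solve Keq expr → x = -0.004887; check Q = 0.003044
Then change container volume by factor 2 (V_new/V_old).
Step 3:
                  D         X         M         G
  I          0.1629    0.2009    0.1429    0.2163
  C        -0.05475    0.1643    0.1095    0.1095
  E          0.1082    0.3652    0.2524    0.3258
  solve Keq expr → x = 0.05475; check Q = 0.003044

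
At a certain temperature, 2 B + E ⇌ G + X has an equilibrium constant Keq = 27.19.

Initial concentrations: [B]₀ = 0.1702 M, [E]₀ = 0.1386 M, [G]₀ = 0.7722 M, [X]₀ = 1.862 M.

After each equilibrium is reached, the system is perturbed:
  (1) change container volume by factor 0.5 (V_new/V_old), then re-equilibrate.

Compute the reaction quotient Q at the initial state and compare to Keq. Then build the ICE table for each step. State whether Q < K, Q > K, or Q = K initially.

Q₀ = 358.1; Q > K (proceeds reverse)

Q₀ = 358.1 vs Keq = 27.19 ⇒ Q>K, reverse
Step 1:
                  B         E         G         X
  init       0.1702    0.1386    0.7722     1.862
  Δ          0.2349    0.1174   -0.1174   -0.1174
  eq         0.4051     0.256    0.6548     1.745
  solve Keq expr → x = -0.1174; check Q = 27.19
Then change container volume by factor 0.5 (V_new/V_old).
Step 2:
                  B         E         G         X
  init       0.8101    0.5121      1.31     3.489
  Δ         -0.1603  -0.08013   0.08013   0.08013
  eq         0.6499    0.4319      1.39     3.569
  solve Keq expr → x = 0.08013; check Q = 27.19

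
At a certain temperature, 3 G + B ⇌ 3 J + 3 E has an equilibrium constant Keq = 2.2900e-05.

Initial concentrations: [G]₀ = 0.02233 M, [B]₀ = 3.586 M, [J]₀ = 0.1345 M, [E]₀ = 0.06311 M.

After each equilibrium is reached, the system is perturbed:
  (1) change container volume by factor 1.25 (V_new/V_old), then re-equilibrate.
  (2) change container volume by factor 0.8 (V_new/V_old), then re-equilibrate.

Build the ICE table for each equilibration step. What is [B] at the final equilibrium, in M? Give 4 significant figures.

[B]_eq = 3.598 M

Q₀ = 0.01532 vs Keq = 2.2900e-05 ⇒ Q>K, reverse
Step 1:
                   G          B          J          E
  I          0.02233      3.586     0.1345    0.06311
  C          0.03678    0.01226   -0.03678   -0.03678
  E          0.05911      3.598    0.09772    0.02633
  solve Keq expr → x = -0.01226; check Q = 2.2900e-05
Then change container volume by factor 1.25 (V_new/V_old).
Step 2:
                   G          B          J          E
  I          0.04729      2.879    0.07817    0.02106
  C        -0.001865 -6.2178e-04   0.001865   0.001865
  E          0.04543      2.878    0.08004    0.02293
  solve Keq expr → x = 6.2178e-04; check Q = 2.2900e-05
Then change container volume by factor 0.8 (V_new/V_old).
Step 3:
                   G          B          J          E
  I          0.05678      3.597        0.1    0.02866
  C         0.002332 7.7723e-04  -0.002332  -0.002332
  E          0.05911      3.598    0.09772    0.02633
  solve Keq expr → x = -7.7723e-04; check Q = 2.2900e-05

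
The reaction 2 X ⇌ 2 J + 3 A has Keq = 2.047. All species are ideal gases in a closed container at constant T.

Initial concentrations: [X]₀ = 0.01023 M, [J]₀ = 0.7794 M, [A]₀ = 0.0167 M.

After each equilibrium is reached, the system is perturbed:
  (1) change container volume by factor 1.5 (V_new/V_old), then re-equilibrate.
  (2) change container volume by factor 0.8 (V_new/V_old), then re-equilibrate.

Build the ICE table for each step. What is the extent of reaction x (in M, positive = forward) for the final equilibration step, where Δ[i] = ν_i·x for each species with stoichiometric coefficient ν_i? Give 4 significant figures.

x = -2.1879e-04 M

Q₀ = 0.02703 vs Keq = 2.047 ⇒ Q<K, forward
Step 1:
                  X         J         A
  Initial   0.01023    0.7794    0.0167
  Change  -0.007632  0.007632   0.01145
  Equil    0.002598     0.787   0.02815
  solve Keq expr → x = 0.003816; check Q = 2.047
Then change container volume by factor 1.5 (V_new/V_old).
Step 2:
                  X         J         A
  Initial  0.001732    0.5247   0.01877
  Change  -7.0678e-04 7.0678e-04   0.00106
  Equil    0.001025    0.5254   0.01983
  solve Keq expr → x = 3.5339e-04; check Q = 2.047
Then change container volume by factor 0.8 (V_new/V_old).
Step 3:
                  X         J         A
  Initial  0.001281    0.6567   0.02478
  Change  4.3759e-04 -4.3759e-04 -6.5638e-04
  Equil    0.001719    0.6563   0.02413
  solve Keq expr → x = -2.1879e-04; check Q = 2.047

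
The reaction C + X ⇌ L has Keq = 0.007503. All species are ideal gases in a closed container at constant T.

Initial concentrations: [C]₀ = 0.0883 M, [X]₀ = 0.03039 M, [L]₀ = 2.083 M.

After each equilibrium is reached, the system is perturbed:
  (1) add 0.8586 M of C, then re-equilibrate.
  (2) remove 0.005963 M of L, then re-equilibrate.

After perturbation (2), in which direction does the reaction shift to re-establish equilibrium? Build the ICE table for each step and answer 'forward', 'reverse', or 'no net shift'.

Direction: forward

Q₀ = 776.2 vs Keq = 0.007503 ⇒ Q>K, reverse
Step 1:
                  C         X         L
  Initial    0.0883   0.03039     2.083
  Change       2.05      2.05     -2.05
  Equil       2.138      2.08   0.03337
  solve Keq expr → x = -2.05; check Q = 0.007503
Then add 0.8586 M of C.
Step 2:
                  C         X         L
  Initial     2.997      2.08   0.03337
  Change   -0.01291  -0.01291   0.01291
  Equil       2.984     2.067   0.04627
  solve Keq expr → x = 0.01291; check Q = 0.007503
Then remove 0.005963 M of L.
Step 3:
                  C         X         L
  Initial     2.984     2.067   0.04031
  Change  -0.005746 -0.005746  0.005746
  Equil       2.978     2.061   0.04606
  solve Keq expr → x = 0.005746; check Q = 0.007503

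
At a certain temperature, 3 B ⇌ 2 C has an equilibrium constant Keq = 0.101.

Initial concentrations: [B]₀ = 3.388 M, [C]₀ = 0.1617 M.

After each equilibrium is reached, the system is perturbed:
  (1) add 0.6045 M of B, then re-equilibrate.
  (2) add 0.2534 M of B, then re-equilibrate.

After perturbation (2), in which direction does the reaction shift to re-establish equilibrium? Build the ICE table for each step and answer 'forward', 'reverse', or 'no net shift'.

Direction: forward

Q₀ = 6.7234e-04 vs Keq = 0.101 ⇒ Q<K, forward
Step 1:
                  B         C
  init        3.388    0.1617
  Δ          -1.249    0.8326
  eq          2.139    0.9943
  solve Keq expr → x = 0.4163; check Q = 0.101
Then add 0.6045 M of B.
Step 2:
                  B         C
  init        2.744    0.9943
  Δ          -0.314    0.2093
  eq           2.43     1.204
  solve Keq expr → x = 0.1047; check Q = 0.101
Then add 0.2534 M of B.
Step 3:
                  B         C
  init        2.683     1.204
  Δ         -0.1343   0.08955
  eq          2.549     1.293
  solve Keq expr → x = 0.04478; check Q = 0.101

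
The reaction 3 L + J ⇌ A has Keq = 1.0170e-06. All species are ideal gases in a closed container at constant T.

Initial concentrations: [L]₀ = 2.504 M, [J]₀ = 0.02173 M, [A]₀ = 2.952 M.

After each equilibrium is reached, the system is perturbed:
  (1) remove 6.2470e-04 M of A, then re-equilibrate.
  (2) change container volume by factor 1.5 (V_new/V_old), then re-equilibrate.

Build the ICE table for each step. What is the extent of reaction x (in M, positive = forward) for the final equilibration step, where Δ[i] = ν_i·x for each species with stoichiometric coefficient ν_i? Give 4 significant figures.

Q₀ = 8.653 vs Keq = 1.0170e-06 ⇒ Q>K, reverse
Step 1:
                  L         J         A
  Initial     2.504   0.02173     2.952
  Change      8.843     2.948    -2.948
  Equil       11.35     2.969  0.004412
  solve Keq expr → x = -2.948; check Q = 1.0170e-06
Then remove 6.2470e-04 M of A.
Step 2:
                  L         J         A
  Initial     11.35     2.969  0.003787
  Change  -0.001865 -6.2160e-04 6.2160e-04
  Equil       11.34     2.969  0.004408
  solve Keq expr → x = 6.2160e-04; check Q = 1.0170e-06
Then change container volume by factor 1.5 (V_new/V_old).
Step 3:
                  L         J         A
  Initial     7.563     1.979  0.002939
  Change   0.006195  0.002065 -0.002065
  Equil       7.569     1.981 8.7386e-04
  solve Keq expr → x = -0.002065; check Q = 1.0170e-06

x = -0.002065 M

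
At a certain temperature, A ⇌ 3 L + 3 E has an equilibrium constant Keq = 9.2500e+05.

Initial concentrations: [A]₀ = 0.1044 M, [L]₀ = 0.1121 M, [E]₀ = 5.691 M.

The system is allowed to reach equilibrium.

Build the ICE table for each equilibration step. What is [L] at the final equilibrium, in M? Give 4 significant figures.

Q₀ = 2.487 vs Keq = 9.2500e+05 ⇒ Q<K, forward
Step 1:
                    A           L           E
  I            0.1044      0.1121       5.691
  C           -0.1044      0.3131      0.3131
  E        1.7994e-05      0.4252       6.004
  solve Keq expr → x = 0.1044; check Q = 9.2500e+05

[L]_eq = 0.4252 M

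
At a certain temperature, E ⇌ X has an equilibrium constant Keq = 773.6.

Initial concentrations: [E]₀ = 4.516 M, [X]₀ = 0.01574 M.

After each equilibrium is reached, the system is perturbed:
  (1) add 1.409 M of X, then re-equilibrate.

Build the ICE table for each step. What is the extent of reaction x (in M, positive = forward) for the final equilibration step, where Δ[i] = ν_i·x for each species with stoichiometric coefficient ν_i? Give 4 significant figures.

Q₀ = 0.003485 vs Keq = 773.6 ⇒ Q<K, forward
Step 1:
                   E          X
  Initial      4.516    0.01574
  Change       -4.51       4.51
  Equil      0.00585      4.526
  solve Keq expr → x = 4.51; check Q = 773.6
Then add 1.409 M of X.
Step 2:
                   E          X
  Initial    0.00585      5.935
  Change    0.001819  -0.001819
  Equil     0.007669      5.933
  solve Keq expr → x = -0.001819; check Q = 773.6

x = -0.001819 M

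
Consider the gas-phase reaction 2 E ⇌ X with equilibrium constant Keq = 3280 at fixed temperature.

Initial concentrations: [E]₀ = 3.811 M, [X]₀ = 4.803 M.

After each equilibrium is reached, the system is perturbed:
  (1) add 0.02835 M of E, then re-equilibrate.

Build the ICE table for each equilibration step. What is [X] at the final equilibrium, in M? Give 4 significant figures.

Q₀ = 0.3307 vs Keq = 3280 ⇒ Q<K, forward
Step 1:
                  E         X
  I           3.811     4.803
  C          -3.766     1.883
  E         0.04515     6.686
  solve Keq expr → x = 1.883; check Q = 3280
Then add 0.02835 M of E.
Step 2:
                  E         X
  I          0.0735     6.686
  C         -0.0283   0.01415
  E          0.0452       6.7
  solve Keq expr → x = 0.01415; check Q = 3280

[X]_eq = 6.7 M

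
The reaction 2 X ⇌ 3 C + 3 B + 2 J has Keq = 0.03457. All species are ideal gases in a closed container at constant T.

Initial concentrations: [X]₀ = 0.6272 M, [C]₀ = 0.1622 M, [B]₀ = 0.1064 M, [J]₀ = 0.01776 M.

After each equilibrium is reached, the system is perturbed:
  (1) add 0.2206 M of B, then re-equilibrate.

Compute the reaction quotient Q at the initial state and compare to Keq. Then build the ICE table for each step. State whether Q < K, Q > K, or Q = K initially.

Q₀ = 4.1215e-09; Q < K (proceeds forward)

Q₀ = 4.1215e-09 vs Keq = 0.03457 ⇒ Q<K, forward
Step 1:
                  X         C         B         J
  Initial    0.6272    0.1622    0.1064   0.01776
  Change    -0.2973     0.446     0.446    0.2973
  Equil      0.3299    0.6082    0.5524    0.3151
  solve Keq expr → x = 0.1487; check Q = 0.03457
Then add 0.2206 M of B.
Step 2:
                  X         C         B         J
  Initial    0.3299    0.6082     0.773    0.3151
  Change    0.03829  -0.05744  -0.05744  -0.03829
  Equil      0.3682    0.5507    0.7155    0.2768
  solve Keq expr → x = -0.01915; check Q = 0.03457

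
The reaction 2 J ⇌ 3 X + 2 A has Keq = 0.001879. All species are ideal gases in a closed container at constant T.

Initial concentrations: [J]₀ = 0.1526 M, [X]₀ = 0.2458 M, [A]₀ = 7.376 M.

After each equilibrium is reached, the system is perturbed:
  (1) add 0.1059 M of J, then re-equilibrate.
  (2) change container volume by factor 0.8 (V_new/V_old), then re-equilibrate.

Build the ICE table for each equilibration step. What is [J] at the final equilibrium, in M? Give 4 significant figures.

[J]_eq = 0.5158 M

Q₀ = 34.7 vs Keq = 0.001879 ⇒ Q>K, reverse
Step 1:
                  J         X         A
  Initial    0.1526    0.2458     7.376
  Change     0.1539   -0.2308   -0.1539
  Equil      0.3065   0.01501     7.222
  solve Keq expr → x = -0.07693; check Q = 0.001879
Then add 0.1059 M of J.
Step 2:
                  J         X         A
  Initial    0.4124   0.01501     7.222
  Change  -0.002145  0.003218  0.002145
  Equil      0.4102   0.01823     7.224
  solve Keq expr → x = 0.001073; check Q = 0.001879
Then change container volume by factor 0.8 (V_new/V_old).
Step 3:
                  J         X         A
  Initial    0.5128   0.02279      9.03
  Change   0.002988 -0.004483 -0.002988
  Equil      0.5158    0.0183     9.027
  solve Keq expr → x = -0.001494; check Q = 0.001879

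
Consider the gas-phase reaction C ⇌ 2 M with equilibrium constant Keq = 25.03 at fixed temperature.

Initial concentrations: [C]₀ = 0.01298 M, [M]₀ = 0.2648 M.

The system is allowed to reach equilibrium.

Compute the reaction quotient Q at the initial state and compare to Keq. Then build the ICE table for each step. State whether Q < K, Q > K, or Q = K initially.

Q₀ = 5.402 vs Keq = 25.03 ⇒ Q<K, forward
Step 1:
                    C           M
  init        0.01298      0.2648
  Δ         -0.009751      0.0195
  eq         0.003229      0.2843
  solve Keq expr → x = 0.009751; check Q = 25.03

Q₀ = 5.402; Q < K (proceeds forward)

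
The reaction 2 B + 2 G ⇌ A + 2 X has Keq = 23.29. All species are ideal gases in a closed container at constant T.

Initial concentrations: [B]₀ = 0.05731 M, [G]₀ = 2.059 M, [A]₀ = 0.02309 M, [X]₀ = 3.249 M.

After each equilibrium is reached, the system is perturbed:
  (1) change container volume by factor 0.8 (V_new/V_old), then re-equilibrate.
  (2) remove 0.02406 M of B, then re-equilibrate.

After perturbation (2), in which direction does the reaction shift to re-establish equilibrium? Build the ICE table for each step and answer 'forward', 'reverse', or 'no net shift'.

Direction: reverse

Q₀ = 17.5 vs Keq = 23.29 ⇒ Q<K, forward
Step 1:
                   B          G          A          X
  I          0.05731      2.059    0.02309      3.249
  C        -0.004869  -0.004869   0.002435   0.004869
  E          0.05244      2.054    0.02552      3.254
  solve Keq expr → x = 0.002435; check Q = 23.29
Then change container volume by factor 0.8 (V_new/V_old).
Step 2:
                   B          G          A          X
  I          0.06555      2.568    0.03191      4.067
  C        -0.004645  -0.004645   0.002322   0.004645
  E          0.06091      2.563    0.03423      4.072
  solve Keq expr → x = 0.002322; check Q = 23.29
Then remove 0.02406 M of B.
Step 3:
                   B          G          A          X
  I          0.03685      2.563    0.03423      4.072
  C          0.01595    0.01595  -0.007977   -0.01595
  E           0.0528      2.579    0.02625      4.056
  solve Keq expr → x = -0.007977; check Q = 23.29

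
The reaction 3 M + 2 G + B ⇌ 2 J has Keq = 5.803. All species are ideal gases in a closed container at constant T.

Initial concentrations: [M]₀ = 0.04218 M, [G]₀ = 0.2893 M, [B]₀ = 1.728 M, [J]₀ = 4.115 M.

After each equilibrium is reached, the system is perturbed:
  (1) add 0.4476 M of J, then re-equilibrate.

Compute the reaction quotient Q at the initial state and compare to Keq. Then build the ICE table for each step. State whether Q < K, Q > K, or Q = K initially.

Q₀ = 1.5602e+06; Q > K (proceeds reverse)

Q₀ = 1.5602e+06 vs Keq = 5.803 ⇒ Q>K, reverse
Step 1:
                   M          G          B          J
  init       0.04218     0.2893      1.728      4.115
  Δ           0.9918     0.6612     0.3306    -0.6612
  eq           1.034     0.9505      2.059      3.454
  solve Keq expr → x = -0.3306; check Q = 5.803
Then add 0.4476 M of J.
Step 2:
                   M          G          B          J
  init         1.034     0.9505      2.059      3.901
  Δ           0.0517    0.03447    0.01723   -0.03447
  eq           1.086     0.9849      2.076      3.867
  solve Keq expr → x = -0.01723; check Q = 5.803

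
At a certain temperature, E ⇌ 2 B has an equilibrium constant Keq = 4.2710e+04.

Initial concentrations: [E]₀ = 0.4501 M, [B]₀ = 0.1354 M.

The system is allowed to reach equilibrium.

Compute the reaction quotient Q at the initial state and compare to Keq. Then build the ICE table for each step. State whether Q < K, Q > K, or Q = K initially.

Q₀ = 0.04073 vs Keq = 4.2710e+04 ⇒ Q<K, forward
Step 1:
                   E          B
  init        0.4501     0.1354
  Δ          -0.4501     0.9001
  eq      2.5108e-05      1.036
  solve Keq expr → x = 0.4501; check Q = 4.2710e+04

Q₀ = 0.04073; Q < K (proceeds forward)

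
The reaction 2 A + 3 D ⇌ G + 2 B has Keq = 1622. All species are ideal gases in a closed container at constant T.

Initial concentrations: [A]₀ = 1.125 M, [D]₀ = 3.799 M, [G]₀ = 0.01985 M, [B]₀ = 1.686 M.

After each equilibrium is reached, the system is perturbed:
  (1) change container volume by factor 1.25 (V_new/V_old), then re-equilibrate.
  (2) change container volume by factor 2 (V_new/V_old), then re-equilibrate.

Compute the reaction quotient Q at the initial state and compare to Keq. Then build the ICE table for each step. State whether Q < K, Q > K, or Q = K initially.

Q₀ = 8.1314e-04 vs Keq = 1622 ⇒ Q<K, forward
Step 1:
                    A           D           G           B
  Initial       1.125       3.799     0.01985       1.686
  Change       -1.108      -1.662      0.5541       1.108
  Equil       0.01683       2.137      0.5739       2.794
  solve Keq expr → x = 0.5541; check Q = 1622
Then change container volume by factor 1.25 (V_new/V_old).
Step 2:
                    A           D           G           B
  Initial     0.01346       1.709      0.4591       2.235
  Change      0.00324     0.00486    -0.00162    -0.00324
  Equil        0.0167       1.714      0.4575       2.232
  solve Keq expr → x = -0.00162; check Q = 1622
Then change container volume by factor 2 (V_new/V_old).
Step 3:
                    A           D           G           B
  Initial    0.008351      0.8571      0.2288       1.116
  Change     0.007764     0.01165   -0.003882   -0.007764
  Equil       0.01612      0.8688      0.2249       1.108
  solve Keq expr → x = -0.003882; check Q = 1622

Q₀ = 8.1314e-04; Q < K (proceeds forward)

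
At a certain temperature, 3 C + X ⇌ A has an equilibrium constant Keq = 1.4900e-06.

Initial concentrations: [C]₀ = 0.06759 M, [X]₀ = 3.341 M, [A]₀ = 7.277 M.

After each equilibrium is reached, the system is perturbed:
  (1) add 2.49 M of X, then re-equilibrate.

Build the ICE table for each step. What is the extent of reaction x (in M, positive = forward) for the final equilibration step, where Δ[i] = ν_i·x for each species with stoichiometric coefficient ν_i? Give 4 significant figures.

x = 0.03341 M

Q₀ = 7054 vs Keq = 1.4900e-06 ⇒ Q>K, reverse
Step 1:
                   C          X          A
  I          0.06759      3.341      7.277
  C            21.37      7.123     -7.123
  E            21.44      10.46     0.1536
  solve Keq expr → x = -7.123; check Q = 1.4900e-06
Then add 2.49 M of X.
Step 2:
                   C          X          A
  I            21.44      12.95     0.1536
  C          -0.1002   -0.03341    0.03341
  E            21.34      12.92      0.187
  solve Keq expr → x = 0.03341; check Q = 1.4900e-06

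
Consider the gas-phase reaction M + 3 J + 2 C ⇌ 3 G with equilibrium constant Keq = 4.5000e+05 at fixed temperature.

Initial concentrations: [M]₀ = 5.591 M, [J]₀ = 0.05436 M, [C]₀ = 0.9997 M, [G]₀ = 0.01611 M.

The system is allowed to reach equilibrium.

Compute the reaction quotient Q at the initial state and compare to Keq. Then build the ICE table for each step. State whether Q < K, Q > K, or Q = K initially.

Q₀ = 0.004658; Q < K (proceeds forward)

Q₀ = 0.004658 vs Keq = 4.5000e+05 ⇒ Q<K, forward
Step 1:
                   M          J          C          G
  I            5.591    0.05436     0.9997    0.01611
  C         -0.01794   -0.05383   -0.03589    0.05383
  E            5.573 5.2761e-04     0.9638    0.06994
  solve Keq expr → x = 0.01794; check Q = 4.5000e+05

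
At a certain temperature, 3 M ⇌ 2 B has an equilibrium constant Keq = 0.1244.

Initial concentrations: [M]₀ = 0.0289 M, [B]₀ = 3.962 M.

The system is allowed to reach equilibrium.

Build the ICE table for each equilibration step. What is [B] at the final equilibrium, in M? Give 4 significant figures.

Q₀ = 6.5033e+05 vs Keq = 0.1244 ⇒ Q>K, reverse
Step 1:
                   M          B
  Initial     0.0289      3.962
  Change       3.065     -2.043
  Equil        3.093      1.919
  solve Keq expr → x = -1.022; check Q = 0.1244

[B]_eq = 1.919 M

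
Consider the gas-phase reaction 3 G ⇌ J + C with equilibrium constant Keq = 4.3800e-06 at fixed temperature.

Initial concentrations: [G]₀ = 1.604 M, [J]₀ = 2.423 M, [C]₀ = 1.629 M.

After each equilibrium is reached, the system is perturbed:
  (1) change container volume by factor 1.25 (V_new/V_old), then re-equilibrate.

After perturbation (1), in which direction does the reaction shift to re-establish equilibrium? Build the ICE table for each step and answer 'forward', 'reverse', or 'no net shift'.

Q₀ = 0.9564 vs Keq = 4.3800e-06 ⇒ Q>K, reverse
Step 1:
                  G         J         C
  I           1.604     2.423     1.629
  C           4.882    -1.627    -1.627
  E           6.486    0.7955  0.001503
  solve Keq expr → x = -1.627; check Q = 4.3800e-06
Then change container volume by factor 1.25 (V_new/V_old).
Step 2:
                  G         J         C
  I           5.189    0.6364  0.001202
  C       7.1899e-04 -2.3966e-04 -2.3966e-04
  E            5.19    0.6362 9.6247e-04
  solve Keq expr → x = -2.3966e-04; check Q = 4.3800e-06

Direction: reverse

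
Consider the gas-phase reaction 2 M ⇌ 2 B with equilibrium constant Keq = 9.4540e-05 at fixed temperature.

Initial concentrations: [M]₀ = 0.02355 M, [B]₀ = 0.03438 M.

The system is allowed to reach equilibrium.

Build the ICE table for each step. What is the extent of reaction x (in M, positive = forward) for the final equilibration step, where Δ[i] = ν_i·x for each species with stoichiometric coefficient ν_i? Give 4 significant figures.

x = -0.01691 M

Q₀ = 2.131 vs Keq = 9.4540e-05 ⇒ Q>K, reverse
Step 1:
                    M           B
  I           0.02355     0.03438
  C           0.03382    -0.03382
  E           0.05737  5.5784e-04
  solve Keq expr → x = -0.01691; check Q = 9.4540e-05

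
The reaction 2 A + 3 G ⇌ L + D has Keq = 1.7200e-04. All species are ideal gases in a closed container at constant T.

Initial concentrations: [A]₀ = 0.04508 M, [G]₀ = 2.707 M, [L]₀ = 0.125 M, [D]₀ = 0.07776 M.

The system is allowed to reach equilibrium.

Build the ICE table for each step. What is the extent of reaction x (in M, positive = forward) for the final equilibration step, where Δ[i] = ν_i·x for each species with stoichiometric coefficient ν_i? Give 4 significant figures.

x = -0.07453 M

Q₀ = 0.2411 vs Keq = 1.7200e-04 ⇒ Q>K, reverse
Step 1:
                  A         G         L         D
  init      0.04508     2.707     0.125   0.07776
  Δ          0.1491    0.2236  -0.07453  -0.07453
  eq         0.1941     2.931   0.05047  0.003233
  solve Keq expr → x = -0.07453; check Q = 1.7200e-04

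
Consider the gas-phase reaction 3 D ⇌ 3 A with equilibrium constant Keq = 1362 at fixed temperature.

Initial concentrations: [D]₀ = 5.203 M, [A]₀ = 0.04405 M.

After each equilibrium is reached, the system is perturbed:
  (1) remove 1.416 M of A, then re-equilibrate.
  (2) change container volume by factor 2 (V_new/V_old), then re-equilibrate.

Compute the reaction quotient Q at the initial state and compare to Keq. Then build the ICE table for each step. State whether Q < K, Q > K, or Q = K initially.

Q₀ = 6.0684e-07; Q < K (proceeds forward)

Q₀ = 6.0684e-07 vs Keq = 1362 ⇒ Q<K, forward
Step 1:
                    D           A
  I             5.203     0.04405
  C            -4.769       4.769
  E            0.4342       4.813
  solve Keq expr → x = 1.59; check Q = 1362
Then remove 1.416 M of A.
Step 2:
                    D           A
  I            0.4342       3.397
  C           -0.1172      0.1172
  E             0.317       3.514
  solve Keq expr → x = 0.03906; check Q = 1362
Then change container volume by factor 2 (V_new/V_old).
Step 3:
                    D           A
  I            0.1585       1.757
  C                 0           0
  E            0.1585       1.757
  solve Keq expr → x = 0; check Q = 1362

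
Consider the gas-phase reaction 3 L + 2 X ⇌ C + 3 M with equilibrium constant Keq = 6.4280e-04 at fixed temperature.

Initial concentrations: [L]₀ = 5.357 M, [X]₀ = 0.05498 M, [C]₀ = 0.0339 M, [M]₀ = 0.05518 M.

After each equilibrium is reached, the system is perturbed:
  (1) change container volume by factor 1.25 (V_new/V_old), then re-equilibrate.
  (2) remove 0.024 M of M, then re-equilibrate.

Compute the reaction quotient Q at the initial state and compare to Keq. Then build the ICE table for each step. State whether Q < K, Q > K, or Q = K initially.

Q₀ = 1.2257e-05 vs Keq = 6.4280e-04 ⇒ Q<K, forward
Step 1:
                  L         X         C         M
  Initial     5.357   0.05498    0.0339   0.05518
  Change   -0.04719  -0.03146   0.01573   0.04719
  Equil        5.31   0.02352   0.04963    0.1024
  solve Keq expr → x = 0.01573; check Q = 6.4280e-04
Then change container volume by factor 1.25 (V_new/V_old).
Step 2:
                  L         X         C         M
  Initial     4.248   0.01882    0.0397   0.08189
  Change   0.001944  0.001296 -6.4809e-04 -0.001944
  Equil        4.25   0.02011   0.03906   0.07995
  solve Keq expr → x = -6.4809e-04; check Q = 6.4280e-04
Then remove 0.024 M of M.
Step 3:
                  L         X         C         M
  Initial      4.25   0.02011   0.03906   0.05595
  Change  -0.007876 -0.005251  0.002625  0.007876
  Equil       4.242   0.01486   0.04168   0.06383
  solve Keq expr → x = 0.002625; check Q = 6.4280e-04

Q₀ = 1.2257e-05; Q < K (proceeds forward)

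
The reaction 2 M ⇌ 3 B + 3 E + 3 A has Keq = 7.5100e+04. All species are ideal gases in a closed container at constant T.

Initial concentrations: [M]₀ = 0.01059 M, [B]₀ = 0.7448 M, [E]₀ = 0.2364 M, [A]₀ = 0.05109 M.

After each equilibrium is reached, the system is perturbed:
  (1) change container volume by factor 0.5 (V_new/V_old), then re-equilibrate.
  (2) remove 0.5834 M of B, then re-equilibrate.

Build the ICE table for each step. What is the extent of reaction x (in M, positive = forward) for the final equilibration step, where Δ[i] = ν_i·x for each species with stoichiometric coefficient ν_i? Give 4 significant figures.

Q₀ = 0.00649 vs Keq = 7.5100e+04 ⇒ Q<K, forward
Step 1:
                    M           B           E           A
  I           0.01059      0.7448      0.2364     0.05109
  C          -0.01058     0.01588     0.01588     0.01588
  E        5.3160e-06      0.7607      0.2523     0.06697
  solve Keq expr → x = 0.005292; check Q = 7.5100e+04
Then change container volume by factor 0.5 (V_new/V_old).
Step 2:
                    M           B           E           A
  I        1.0632e-05       1.521      0.5046      0.1339
  C        1.0936e-04 -1.6404e-04 -1.6404e-04 -1.6404e-04
  E        1.1999e-04       1.521      0.5044      0.1338
  solve Keq expr → x = -5.4679e-05; check Q = 7.5100e+04
Then remove 0.5834 M of B.
Step 3:
                    M           B           E           A
  I        1.1999e-04      0.9378      0.5044      0.1338
  C       -6.1824e-05  9.2737e-05  9.2737e-05  9.2737e-05
  E        5.8165e-05      0.9379      0.5045      0.1339
  solve Keq expr → x = 3.0912e-05; check Q = 7.5100e+04

x = 3.0912e-05 M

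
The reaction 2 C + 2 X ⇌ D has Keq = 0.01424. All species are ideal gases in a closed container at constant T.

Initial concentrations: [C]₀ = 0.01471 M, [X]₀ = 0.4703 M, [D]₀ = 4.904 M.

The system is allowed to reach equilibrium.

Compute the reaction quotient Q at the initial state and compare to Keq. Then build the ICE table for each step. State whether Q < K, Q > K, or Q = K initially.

Q₀ = 1.0246e+05 vs Keq = 0.01424 ⇒ Q>K, reverse
Step 1:
                    C           X           D
  Initial     0.01471      0.4703       4.904
  Change        3.606       3.606      -1.803
  Equil          3.62       4.076       3.101
  solve Keq expr → x = -1.803; check Q = 0.01424

Q₀ = 1.0246e+05; Q > K (proceeds reverse)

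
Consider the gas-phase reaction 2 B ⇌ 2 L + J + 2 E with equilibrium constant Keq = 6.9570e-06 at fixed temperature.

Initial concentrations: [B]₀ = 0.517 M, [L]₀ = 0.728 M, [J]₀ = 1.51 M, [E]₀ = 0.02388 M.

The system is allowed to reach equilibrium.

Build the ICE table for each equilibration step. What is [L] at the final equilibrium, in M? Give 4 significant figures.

[L]_eq = 0.7058 M

Q₀ = 0.001707 vs Keq = 6.9570e-06 ⇒ Q>K, reverse
Step 1:
                    B           L           J           E
  I             0.517       0.728        1.51     0.02388
  C           0.02223    -0.02223    -0.01112    -0.02223
  E            0.5392      0.7058       1.499    0.001646
  solve Keq expr → x = -0.01112; check Q = 6.9570e-06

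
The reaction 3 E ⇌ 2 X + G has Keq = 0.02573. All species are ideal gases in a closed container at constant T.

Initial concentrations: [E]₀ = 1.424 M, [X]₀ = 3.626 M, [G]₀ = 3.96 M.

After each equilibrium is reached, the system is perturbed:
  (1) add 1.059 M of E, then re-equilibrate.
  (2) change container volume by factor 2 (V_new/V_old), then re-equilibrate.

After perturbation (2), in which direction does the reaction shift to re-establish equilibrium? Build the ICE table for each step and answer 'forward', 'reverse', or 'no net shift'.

Q₀ = 18.03 vs Keq = 0.02573 ⇒ Q>K, reverse
Step 1:
                    E           X           G
  I             1.424       3.626        3.96
  C             3.731      -2.487      -1.244
  E             5.155       1.139       2.716
  solve Keq expr → x = -1.244; check Q = 0.02573
Then add 1.059 M of E.
Step 2:
                    E           X           G
  I             6.214       1.139       2.716
  C           -0.3324      0.2216      0.1108
  E             5.881       1.361       2.827
  solve Keq expr → x = 0.1108; check Q = 0.02573
Then change container volume by factor 2 (V_new/V_old).
Step 3:
                    E           X           G
  I             2.941      0.6803       1.414
  C                 0           0           0
  E             2.941      0.6803       1.414
  solve Keq expr → x = 0; check Q = 0.02573

Direction: no net shift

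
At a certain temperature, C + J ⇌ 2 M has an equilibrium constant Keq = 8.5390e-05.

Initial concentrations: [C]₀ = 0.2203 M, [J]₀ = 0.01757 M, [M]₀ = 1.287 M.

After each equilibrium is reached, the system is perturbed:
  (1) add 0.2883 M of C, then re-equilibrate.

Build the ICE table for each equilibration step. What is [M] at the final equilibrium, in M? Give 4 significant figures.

[M]_eq = 0.008026 M

Q₀ = 427.9 vs Keq = 8.5390e-05 ⇒ Q>K, reverse
Step 1:
                   C          J          M
  I           0.2203    0.01757      1.287
  C             0.64       0.64      -1.28
  E           0.8603     0.6576    0.00695
  solve Keq expr → x = -0.64; check Q = 8.5390e-05
Then add 0.2883 M of C.
Step 2:
                   C          J          M
  I            1.149     0.6576    0.00695
  C       -5.3771e-04 -5.3771e-04   0.001075
  E            1.148     0.6571   0.008026
  solve Keq expr → x = 5.3771e-04; check Q = 8.5390e-05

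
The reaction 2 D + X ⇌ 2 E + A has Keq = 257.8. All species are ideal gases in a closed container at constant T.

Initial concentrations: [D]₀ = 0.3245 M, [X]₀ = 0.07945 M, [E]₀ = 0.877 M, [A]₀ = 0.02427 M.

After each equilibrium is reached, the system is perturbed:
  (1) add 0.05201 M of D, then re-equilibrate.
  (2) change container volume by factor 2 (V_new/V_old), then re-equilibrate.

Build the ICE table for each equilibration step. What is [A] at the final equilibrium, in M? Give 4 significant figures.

[A]_eq = 0.04824 M

Q₀ = 2.231 vs Keq = 257.8 ⇒ Q<K, forward
Step 1:
                    D           X           E           A
  I            0.3245     0.07945       0.877     0.02427
  C           -0.1376    -0.06881      0.1376     0.06881
  E            0.1869     0.01064       1.015     0.09308
  solve Keq expr → x = 0.06881; check Q = 257.8
Then add 0.05201 M of D.
Step 2:
                    D           X           E           A
  I            0.2389     0.01064       1.015     0.09308
  C          -0.00679   -0.003395     0.00679    0.003395
  E            0.2321    0.007247       1.021     0.09647
  solve Keq expr → x = 0.003395; check Q = 257.8
Then change container volume by factor 2 (V_new/V_old).
Step 3:
                    D           X           E           A
  I            0.1161    0.003623      0.5107     0.04824
  C                 0           0           0           0
  E            0.1161    0.003623      0.5107     0.04824
  solve Keq expr → x = 0; check Q = 257.8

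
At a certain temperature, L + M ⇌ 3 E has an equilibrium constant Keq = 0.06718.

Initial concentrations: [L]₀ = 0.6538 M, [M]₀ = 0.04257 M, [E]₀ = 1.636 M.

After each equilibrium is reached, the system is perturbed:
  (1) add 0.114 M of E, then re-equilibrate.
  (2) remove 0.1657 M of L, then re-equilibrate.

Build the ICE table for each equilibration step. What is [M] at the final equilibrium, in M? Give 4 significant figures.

Q₀ = 157.3 vs Keq = 0.06718 ⇒ Q>K, reverse
Step 1:
                   L          M          E
  init        0.6538    0.04257      1.636
  Δ           0.4362     0.4362     -1.309
  eq            1.09     0.4788     0.3273
  solve Keq expr → x = -0.4362; check Q = 0.06718
Then add 0.114 M of E.
Step 2:
                   L          M          E
  init          1.09     0.4788     0.4413
  Δ           0.0343     0.0343    -0.1029
  eq           1.124     0.5131     0.3384
  solve Keq expr → x = -0.0343; check Q = 0.06718
Then remove 0.1657 M of L.
Step 3:
                   L          M          E
  init        0.9586     0.5131     0.3384
  Δ         0.005277   0.005277   -0.01583
  eq          0.9639     0.5184     0.3226
  solve Keq expr → x = -0.005277; check Q = 0.06718

[M]_eq = 0.5184 M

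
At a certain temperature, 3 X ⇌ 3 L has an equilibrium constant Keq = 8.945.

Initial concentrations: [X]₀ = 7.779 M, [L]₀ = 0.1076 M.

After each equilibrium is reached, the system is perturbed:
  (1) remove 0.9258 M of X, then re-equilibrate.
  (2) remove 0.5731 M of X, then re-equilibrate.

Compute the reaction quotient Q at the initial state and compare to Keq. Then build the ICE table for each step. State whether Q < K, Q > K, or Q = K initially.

Q₀ = 2.6465e-06 vs Keq = 8.945 ⇒ Q<K, forward
Step 1:
                    X           L
  init          7.779      0.1076
  Δ            -5.215       5.215
  eq            2.564       5.323
  solve Keq expr → x = 1.738; check Q = 8.945
Then remove 0.9258 M of X.
Step 2:
                    X           L
  init          1.638       5.323
  Δ            0.6248     -0.6248
  eq            2.263       4.698
  solve Keq expr → x = -0.2083; check Q = 8.945
Then remove 0.5731 M of X.
Step 3:
                    X           L
  init           1.69       4.698
  Δ            0.3868     -0.3868
  eq            2.077       4.311
  solve Keq expr → x = -0.1289; check Q = 8.945

Q₀ = 2.6465e-06; Q < K (proceeds forward)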